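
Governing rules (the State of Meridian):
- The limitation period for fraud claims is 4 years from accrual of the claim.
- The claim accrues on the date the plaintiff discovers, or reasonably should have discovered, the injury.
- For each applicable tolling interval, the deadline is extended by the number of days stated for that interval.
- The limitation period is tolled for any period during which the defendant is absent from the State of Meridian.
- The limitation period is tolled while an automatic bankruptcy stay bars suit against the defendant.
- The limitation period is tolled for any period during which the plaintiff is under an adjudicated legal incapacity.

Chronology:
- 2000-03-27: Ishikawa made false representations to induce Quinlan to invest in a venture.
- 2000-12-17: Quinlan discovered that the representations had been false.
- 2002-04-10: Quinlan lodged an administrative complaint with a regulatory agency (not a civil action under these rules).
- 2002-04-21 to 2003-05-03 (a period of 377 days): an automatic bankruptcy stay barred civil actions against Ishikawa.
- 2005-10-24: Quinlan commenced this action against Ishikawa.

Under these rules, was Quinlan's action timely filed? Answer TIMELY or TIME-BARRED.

Under the discovery rule, the claim accrued on 2000-12-17, when Quinlan discovered the injury — not on the 2000-03-27 date of the underlying act.
Adding the 4 years base period to 2000-12-17 gives a deadline of 2004-12-17, before any tolling.
The automatic bankruptcy stay from 2002-04-21 to 2003-05-03 tolled the period for 377 days, extending the deadline to 2005-12-29.
Nothing else in the chronology tolls or restarts the period.
Quinlan filed on 2005-10-24, before the 2005-12-29 deadline, so the action is timely.

TIMELY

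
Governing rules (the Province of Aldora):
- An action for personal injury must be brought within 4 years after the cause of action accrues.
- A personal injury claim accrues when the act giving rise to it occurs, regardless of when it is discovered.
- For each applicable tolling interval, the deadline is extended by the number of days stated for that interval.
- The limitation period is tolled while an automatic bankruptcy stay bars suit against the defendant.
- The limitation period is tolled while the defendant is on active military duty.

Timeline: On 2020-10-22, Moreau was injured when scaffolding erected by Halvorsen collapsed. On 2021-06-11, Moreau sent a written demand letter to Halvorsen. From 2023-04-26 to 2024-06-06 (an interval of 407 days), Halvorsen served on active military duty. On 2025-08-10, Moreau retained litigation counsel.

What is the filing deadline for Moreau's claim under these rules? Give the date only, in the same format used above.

The cause of action accrued on 2020-10-22, the date of the act.
Adding the 4 years base period to 2020-10-22 gives a deadline of 2024-10-22, before any tolling.
The defendant's active military service from 2023-04-26 to 2024-06-06 tolled the period for 407 days, extending the deadline to 2025-12-03.
Nothing else in the chronology tolls or restarts the period.

2025-12-03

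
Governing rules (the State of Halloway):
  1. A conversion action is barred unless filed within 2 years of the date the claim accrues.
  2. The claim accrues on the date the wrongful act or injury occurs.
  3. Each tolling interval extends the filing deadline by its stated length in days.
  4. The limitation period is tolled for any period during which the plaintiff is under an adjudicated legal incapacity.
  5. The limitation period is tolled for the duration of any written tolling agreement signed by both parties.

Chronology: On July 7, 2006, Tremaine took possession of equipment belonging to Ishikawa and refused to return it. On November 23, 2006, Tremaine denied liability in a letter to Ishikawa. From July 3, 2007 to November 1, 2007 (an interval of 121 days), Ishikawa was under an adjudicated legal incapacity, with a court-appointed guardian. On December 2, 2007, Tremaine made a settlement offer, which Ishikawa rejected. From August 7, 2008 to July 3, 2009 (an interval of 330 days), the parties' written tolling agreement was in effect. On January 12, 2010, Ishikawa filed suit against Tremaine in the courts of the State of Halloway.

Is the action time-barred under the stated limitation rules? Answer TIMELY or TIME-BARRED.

The limitation period began to run on July 7, 2006.
The untolled deadline — 2 years after July 7, 2006 — is July 7, 2008.
Because the plaintiff's legal incapacity ran from July 3, 2007 to November 1, 2007, the deadline is extended by 121 days to November 5, 2008.
Because the written tolling agreement ran from August 7, 2008 to July 3, 2009, the deadline is extended by 330 days to October 1, 2009.
The other events in the timeline have no effect on the limitation period under the stated rules.
Filing on January 12, 2010 missed the October 1, 2009 deadline — the action is time-barred.

TIME-BARRED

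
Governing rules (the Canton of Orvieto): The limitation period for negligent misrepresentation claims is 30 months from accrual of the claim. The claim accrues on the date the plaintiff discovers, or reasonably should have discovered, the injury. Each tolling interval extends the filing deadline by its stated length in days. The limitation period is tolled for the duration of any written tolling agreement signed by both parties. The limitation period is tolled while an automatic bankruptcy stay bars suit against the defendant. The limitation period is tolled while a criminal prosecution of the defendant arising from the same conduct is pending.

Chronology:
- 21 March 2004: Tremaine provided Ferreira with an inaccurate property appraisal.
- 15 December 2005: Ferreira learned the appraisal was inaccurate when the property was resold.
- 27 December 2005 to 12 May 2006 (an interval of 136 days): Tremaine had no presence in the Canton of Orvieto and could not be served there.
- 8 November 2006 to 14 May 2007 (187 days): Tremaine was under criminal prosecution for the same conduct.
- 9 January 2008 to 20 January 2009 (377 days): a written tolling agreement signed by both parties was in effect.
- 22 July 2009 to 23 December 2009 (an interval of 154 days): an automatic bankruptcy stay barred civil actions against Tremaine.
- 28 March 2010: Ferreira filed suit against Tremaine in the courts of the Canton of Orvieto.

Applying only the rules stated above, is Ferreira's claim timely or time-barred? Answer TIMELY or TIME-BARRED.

TIMELY

Accrual is tied to discovery, so the period began on 15 December 2005 rather than on 21 March 2004 when the act occurred.
30 months from 15 December 2005 is 15 June 2008.
The pending criminal prosecution from 8 November 2006 to 14 May 2007 tolled the period for 187 days, extending the deadline to 19 December 2008.
The written tolling agreement from 9 January 2008 to 20 January 2009 tolled the period for 377 days, extending the deadline to 31 December 2009.
The period was tolled for 154 days by the automatic bankruptcy stay (22 July 2009 to 23 December 2009), pushing the deadline to 3 June 2010.
The defendant's absence from the jurisdiction from 27 December 2005 to 12 May 2006 does not toll the period, because no stated rule makes the defendant's absence a tolling event.
Filing on 28 March 2010 beat the 3 June 2010 deadline — the action is timely.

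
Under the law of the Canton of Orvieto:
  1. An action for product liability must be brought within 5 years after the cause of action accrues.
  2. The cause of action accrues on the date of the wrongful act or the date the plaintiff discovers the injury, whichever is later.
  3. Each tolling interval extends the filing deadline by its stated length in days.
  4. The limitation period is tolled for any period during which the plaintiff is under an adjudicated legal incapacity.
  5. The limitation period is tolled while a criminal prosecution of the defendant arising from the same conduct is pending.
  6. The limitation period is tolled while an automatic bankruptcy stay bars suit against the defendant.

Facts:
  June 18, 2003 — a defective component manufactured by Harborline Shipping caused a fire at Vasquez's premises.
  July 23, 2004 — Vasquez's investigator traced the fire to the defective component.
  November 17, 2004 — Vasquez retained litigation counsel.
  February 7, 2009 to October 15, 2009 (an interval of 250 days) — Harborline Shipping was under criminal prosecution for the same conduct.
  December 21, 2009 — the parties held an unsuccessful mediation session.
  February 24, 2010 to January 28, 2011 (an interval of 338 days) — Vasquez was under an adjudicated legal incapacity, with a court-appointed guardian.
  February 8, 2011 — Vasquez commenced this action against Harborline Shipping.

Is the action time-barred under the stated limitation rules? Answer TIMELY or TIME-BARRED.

The claim accrued on July 23, 2004 — the later of the June 18, 2003 act and the July 23, 2004 discovery.
The untolled deadline — 5 years after July 23, 2004 — is July 23, 2009.
The period was tolled for 250 days by the pending criminal prosecution (February 7, 2009 to October 15, 2009), pushing the deadline to March 30, 2010.
The plaintiff's legal incapacity from February 24, 2010 to January 28, 2011 tolled the period for 338 days, extending the deadline to March 3, 2011.
Nothing else in the chronology tolls or restarts the period.
Vasquez filed on February 8, 2011, before the March 3, 2011 deadline, so the action is timely.

TIMELY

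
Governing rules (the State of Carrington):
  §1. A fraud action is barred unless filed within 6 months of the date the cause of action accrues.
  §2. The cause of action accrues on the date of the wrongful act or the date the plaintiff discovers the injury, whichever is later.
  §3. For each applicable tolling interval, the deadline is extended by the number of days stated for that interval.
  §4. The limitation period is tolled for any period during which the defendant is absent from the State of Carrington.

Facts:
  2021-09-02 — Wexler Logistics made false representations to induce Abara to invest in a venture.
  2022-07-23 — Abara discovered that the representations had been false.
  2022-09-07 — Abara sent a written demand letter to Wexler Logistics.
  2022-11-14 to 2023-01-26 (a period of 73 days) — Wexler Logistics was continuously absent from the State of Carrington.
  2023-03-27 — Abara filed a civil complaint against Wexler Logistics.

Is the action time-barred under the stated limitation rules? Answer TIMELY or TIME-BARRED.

TIMELY

The claim accrued on 2022-07-23 — the later of the 2021-09-02 act and the 2022-07-23 discovery.
The untolled deadline — 6 months after 2022-07-23 — is 2023-01-23.
The defendant's absence from the jurisdiction from 2022-11-14 to 2023-01-26 tolled the period for 73 days, extending the deadline to 2023-04-06.
The other events in the timeline have no effect on the limitation period under the stated rules.
Abara filed on 2023-03-27, before the 2023-04-06 deadline, so the action is timely.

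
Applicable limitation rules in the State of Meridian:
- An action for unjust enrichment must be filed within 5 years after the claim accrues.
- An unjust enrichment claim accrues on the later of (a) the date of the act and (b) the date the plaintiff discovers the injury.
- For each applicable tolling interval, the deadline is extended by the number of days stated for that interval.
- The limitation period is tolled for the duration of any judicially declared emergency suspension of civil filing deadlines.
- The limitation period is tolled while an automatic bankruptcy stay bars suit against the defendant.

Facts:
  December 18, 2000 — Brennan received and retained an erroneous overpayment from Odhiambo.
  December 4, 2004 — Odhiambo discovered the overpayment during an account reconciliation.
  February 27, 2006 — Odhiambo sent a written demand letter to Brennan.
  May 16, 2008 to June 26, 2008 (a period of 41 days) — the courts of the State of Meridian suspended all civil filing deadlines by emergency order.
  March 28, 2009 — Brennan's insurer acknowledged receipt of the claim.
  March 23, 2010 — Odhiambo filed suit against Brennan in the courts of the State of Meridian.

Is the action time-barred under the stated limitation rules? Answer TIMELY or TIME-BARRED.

TIME-BARRED

The claim accrued on December 4, 2004 — the later of the December 18, 2000 act and the December 4, 2004 discovery.
The untolled deadline — 5 years after December 4, 2004 — is December 4, 2009.
The emergency suspension of filing deadlines from May 16, 2008 to June 26, 2008 tolled the period for 41 days, extending the deadline to January 14, 2010.
None of the other events listed affects the running of the period under the stated rules.
Odhiambo filed on March 23, 2010, after the January 14, 2010 deadline, so the action is time-barred.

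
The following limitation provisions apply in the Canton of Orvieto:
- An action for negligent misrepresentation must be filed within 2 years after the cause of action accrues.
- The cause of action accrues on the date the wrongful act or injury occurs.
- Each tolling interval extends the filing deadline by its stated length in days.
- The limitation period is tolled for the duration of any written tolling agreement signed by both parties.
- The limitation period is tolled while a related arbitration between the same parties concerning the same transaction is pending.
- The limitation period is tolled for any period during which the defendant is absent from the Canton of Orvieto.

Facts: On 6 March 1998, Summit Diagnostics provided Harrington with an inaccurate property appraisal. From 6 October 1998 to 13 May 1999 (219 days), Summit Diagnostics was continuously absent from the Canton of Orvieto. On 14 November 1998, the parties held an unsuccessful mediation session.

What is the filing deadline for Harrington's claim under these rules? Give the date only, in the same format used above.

The limitation period began to run on 6 March 1998.
Adding the 2 years base period to 6 March 1998 gives a deadline of 6 March 2000, before any tolling.
Because the defendant's absence from the jurisdiction ran from 6 October 1998 to 13 May 1999, the deadline is extended by 219 days to 11 October 2000.
None of the other events listed affects the running of the period under the stated rules.

11 October 2000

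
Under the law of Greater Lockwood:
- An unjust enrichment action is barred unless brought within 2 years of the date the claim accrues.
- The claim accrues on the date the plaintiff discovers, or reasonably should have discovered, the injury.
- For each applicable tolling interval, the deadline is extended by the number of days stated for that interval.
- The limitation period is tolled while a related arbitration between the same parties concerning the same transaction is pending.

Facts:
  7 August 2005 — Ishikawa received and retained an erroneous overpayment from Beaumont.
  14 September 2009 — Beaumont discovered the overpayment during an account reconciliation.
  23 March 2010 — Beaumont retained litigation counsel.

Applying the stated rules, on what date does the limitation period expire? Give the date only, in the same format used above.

The claim did not accrue until Beaumont discovered the injury on 14 September 2009; the 7 August 2005 act date does not start the clock under the stated rule.
Adding the 2 years base period to 14 September 2009 gives a deadline of 14 September 2011, before any tolling.
The other events in the timeline have no effect on the limitation period under the stated rules.

14 September 2011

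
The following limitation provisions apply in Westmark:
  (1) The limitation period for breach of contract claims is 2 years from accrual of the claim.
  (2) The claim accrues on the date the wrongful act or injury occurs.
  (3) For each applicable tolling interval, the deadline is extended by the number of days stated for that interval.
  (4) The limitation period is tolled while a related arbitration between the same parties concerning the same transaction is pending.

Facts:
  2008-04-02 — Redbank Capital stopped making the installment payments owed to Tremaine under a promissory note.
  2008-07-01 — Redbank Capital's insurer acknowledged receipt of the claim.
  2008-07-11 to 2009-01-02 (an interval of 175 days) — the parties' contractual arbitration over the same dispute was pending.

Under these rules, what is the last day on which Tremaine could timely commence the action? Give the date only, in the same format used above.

2010-09-24

The claim accrued on 2008-04-02, when the wrongful act occurred.
Adding the 2 years base period to 2008-04-02 gives a deadline of 2010-04-02, before any tolling.
The pending related arbitration from 2008-07-11 to 2009-01-02 tolled the period for 175 days, extending the deadline to 2010-09-24.
Nothing else in the chronology tolls or restarts the period.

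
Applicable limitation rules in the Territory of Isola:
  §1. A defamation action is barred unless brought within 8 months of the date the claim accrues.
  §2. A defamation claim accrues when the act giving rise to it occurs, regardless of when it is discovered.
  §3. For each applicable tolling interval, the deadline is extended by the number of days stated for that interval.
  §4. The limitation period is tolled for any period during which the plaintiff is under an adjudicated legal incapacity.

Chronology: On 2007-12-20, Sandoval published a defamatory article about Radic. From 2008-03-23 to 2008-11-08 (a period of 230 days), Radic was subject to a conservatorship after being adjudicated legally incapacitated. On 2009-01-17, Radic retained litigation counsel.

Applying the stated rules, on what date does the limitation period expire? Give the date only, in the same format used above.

2009-04-07

The claim accrued on 2007-12-20, when the wrongful act occurred.
8 months from 2007-12-20 is 2008-08-20.
The period was tolled for 230 days by the plaintiff's legal incapacity (2008-03-23 to 2008-11-08), pushing the deadline to 2009-04-07.
Nothing else in the chronology tolls or restarts the period.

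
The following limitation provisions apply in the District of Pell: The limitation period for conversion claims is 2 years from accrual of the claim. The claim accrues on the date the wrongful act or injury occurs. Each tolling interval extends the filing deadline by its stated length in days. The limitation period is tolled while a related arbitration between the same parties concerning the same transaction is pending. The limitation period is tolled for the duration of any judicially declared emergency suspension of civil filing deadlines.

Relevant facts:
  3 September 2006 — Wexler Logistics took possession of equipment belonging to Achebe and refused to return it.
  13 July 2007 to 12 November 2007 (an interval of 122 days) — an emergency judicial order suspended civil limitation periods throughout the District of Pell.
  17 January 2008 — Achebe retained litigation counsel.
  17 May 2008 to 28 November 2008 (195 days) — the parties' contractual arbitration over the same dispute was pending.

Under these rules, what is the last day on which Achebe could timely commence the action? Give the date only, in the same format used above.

The limitation period began to run on 3 September 2006.
2 years from 3 September 2006 is 3 September 2008.
Because the emergency suspension of filing deadlines ran from 13 July 2007 to 12 November 2007, the deadline is extended by 122 days to 3 January 2009.
The pending related arbitration from 17 May 2008 to 28 November 2008 tolled the period for 195 days, extending the deadline to 17 July 2009.
The other events in the timeline have no effect on the limitation period under the stated rules.

17 July 2009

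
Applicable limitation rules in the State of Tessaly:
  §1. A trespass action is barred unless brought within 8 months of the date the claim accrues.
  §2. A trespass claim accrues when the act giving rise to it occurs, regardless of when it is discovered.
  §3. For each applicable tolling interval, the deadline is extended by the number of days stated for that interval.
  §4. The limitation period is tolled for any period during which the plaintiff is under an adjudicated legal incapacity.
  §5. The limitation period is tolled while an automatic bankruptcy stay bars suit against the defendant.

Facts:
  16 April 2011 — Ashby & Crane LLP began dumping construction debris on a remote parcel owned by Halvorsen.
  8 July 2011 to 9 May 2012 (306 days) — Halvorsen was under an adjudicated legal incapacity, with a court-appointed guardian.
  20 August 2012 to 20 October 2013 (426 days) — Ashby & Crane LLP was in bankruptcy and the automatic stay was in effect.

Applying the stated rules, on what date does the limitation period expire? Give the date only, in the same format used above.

17 December 2013

The claim accrued on 16 April 2011, when the wrongful act occurred.
8 months from 16 April 2011 is 16 December 2011.
Because the plaintiff's legal incapacity ran from 8 July 2011 to 9 May 2012, the deadline is extended by 306 days to 17 October 2012.
The period was tolled for 426 days by the automatic bankruptcy stay (20 August 2012 to 20 October 2013), pushing the deadline to 17 December 2013.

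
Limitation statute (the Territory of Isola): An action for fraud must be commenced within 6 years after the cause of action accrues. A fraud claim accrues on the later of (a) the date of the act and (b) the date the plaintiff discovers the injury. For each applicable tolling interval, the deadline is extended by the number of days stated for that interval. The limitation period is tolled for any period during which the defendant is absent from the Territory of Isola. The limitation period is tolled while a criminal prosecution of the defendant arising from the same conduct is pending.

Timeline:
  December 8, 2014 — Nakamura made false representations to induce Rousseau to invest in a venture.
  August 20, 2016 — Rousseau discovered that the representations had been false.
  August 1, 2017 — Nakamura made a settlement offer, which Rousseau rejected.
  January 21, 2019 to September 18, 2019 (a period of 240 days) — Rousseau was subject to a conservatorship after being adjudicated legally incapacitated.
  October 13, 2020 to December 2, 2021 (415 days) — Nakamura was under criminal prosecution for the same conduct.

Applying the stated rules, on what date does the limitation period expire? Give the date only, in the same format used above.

Taking the later of the act (December 8, 2014) and discovery (August 20, 2016), the claim accrued on August 20, 2016.
The untolled deadline — 6 years after August 20, 2016 — is August 20, 2022.
The pending criminal prosecution from October 13, 2020 to December 2, 2021 tolled the period for 415 days, extending the deadline to October 9, 2023.
No stated provision tolls the period for the plaintiff's incapacity, so the interval from January 21, 2019 to September 18, 2019 has no effect on the deadline.
The other events in the timeline have no effect on the limitation period under the stated rules.

October 9, 2023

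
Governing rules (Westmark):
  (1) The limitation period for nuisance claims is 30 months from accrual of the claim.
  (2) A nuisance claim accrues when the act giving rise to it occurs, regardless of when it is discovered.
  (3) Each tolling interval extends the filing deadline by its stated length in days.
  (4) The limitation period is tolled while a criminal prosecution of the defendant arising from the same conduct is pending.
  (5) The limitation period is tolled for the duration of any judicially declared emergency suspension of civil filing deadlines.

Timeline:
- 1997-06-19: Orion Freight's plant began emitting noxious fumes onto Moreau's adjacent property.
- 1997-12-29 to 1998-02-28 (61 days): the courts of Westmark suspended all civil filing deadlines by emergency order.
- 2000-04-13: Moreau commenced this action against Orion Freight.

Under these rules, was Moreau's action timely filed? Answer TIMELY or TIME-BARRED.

TIME-BARRED

The claim accrued on 1997-06-19, the date of the act.
30 months from 1997-06-19 is 1999-12-19.
Because the emergency suspension of filing deadlines ran from 1997-12-29 to 1998-02-28, the deadline is extended by 61 days to 2000-02-18.
The 2000-04-13 filing falls after the 2000-02-18 deadline; the claim is time-barred.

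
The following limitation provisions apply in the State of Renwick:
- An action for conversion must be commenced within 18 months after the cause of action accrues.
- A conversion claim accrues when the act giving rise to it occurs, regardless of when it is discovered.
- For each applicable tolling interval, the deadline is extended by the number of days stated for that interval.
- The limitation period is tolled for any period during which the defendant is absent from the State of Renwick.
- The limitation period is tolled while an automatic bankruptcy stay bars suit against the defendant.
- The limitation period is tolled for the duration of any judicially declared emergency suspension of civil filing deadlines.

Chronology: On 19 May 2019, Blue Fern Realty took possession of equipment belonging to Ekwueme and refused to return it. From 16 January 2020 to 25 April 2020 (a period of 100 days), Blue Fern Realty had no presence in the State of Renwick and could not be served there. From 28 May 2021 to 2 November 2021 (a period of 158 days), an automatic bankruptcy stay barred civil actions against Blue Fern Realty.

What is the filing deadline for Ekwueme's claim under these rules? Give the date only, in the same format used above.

The claim accrued on 19 May 2019, when the wrongful act occurred.
The untolled deadline — 18 months after 19 May 2019 — is 19 November 2020.
The defendant's absence from the jurisdiction from 16 January 2020 to 25 April 2020 tolled the period for 100 days, extending the deadline to 27 February 2021.
The automatic bankruptcy stay starting 28 May 2021 came too late — the period had run on 27 February 2021 — and so does not extend the deadline.

27 February 2021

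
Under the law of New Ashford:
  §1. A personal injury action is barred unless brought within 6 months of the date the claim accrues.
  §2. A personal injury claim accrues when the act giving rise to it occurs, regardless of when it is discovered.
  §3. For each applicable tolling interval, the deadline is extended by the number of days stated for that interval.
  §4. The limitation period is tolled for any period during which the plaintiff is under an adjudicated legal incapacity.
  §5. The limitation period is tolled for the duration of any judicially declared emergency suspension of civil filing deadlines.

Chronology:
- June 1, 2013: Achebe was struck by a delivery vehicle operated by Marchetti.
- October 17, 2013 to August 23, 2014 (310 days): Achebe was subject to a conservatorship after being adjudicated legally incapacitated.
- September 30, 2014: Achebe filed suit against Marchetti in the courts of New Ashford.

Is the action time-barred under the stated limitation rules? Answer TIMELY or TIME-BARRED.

TIMELY

The limitation period began to run on June 1, 2013.
The untolled deadline — 6 months after June 1, 2013 — is December 1, 2013.
The plaintiff's legal incapacity from October 17, 2013 to August 23, 2014 tolled the period for 310 days, extending the deadline to October 7, 2014.
Filing on September 30, 2014 beat the October 7, 2014 deadline — the action is timely.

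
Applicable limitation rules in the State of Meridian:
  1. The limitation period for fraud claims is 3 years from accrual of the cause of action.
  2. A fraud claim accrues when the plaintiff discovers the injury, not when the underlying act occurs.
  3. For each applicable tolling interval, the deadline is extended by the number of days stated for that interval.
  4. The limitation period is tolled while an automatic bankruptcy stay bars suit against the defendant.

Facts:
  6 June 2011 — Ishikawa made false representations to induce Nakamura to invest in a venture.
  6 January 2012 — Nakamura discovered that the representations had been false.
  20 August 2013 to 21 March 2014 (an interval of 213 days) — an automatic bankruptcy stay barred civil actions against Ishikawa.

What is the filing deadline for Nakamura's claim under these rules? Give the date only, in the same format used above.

7 August 2015

Accrual is tied to discovery, so the period began on 6 January 2012 rather than on 6 June 2011 when the act occurred.
Adding the 3 years base period to 6 January 2012 gives a deadline of 6 January 2015, before any tolling.
Because the automatic bankruptcy stay ran from 20 August 2013 to 21 March 2014, the deadline is extended by 213 days to 7 August 2015.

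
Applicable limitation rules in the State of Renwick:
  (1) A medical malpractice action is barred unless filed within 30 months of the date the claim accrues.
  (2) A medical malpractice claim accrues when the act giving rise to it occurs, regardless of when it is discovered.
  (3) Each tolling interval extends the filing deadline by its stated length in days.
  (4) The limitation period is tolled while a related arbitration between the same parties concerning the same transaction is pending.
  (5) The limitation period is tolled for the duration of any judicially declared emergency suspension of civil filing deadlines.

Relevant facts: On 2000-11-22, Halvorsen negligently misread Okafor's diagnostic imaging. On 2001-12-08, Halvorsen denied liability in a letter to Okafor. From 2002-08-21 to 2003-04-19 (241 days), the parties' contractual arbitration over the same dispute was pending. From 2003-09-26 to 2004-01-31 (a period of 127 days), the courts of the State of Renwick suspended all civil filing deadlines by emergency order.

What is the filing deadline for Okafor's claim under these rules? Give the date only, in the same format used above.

The claim accrued on 2000-11-22, the date of the act.
30 months from 2000-11-22 is 2003-05-22.
The pending related arbitration from 2002-08-21 to 2003-04-19 tolled the period for 241 days, extending the deadline to 2004-01-18.
The emergency suspension of filing deadlines from 2003-09-26 to 2004-01-31 tolled the period for 127 days, extending the deadline to 2004-05-24.
None of the other events listed affects the running of the period under the stated rules.

2004-05-24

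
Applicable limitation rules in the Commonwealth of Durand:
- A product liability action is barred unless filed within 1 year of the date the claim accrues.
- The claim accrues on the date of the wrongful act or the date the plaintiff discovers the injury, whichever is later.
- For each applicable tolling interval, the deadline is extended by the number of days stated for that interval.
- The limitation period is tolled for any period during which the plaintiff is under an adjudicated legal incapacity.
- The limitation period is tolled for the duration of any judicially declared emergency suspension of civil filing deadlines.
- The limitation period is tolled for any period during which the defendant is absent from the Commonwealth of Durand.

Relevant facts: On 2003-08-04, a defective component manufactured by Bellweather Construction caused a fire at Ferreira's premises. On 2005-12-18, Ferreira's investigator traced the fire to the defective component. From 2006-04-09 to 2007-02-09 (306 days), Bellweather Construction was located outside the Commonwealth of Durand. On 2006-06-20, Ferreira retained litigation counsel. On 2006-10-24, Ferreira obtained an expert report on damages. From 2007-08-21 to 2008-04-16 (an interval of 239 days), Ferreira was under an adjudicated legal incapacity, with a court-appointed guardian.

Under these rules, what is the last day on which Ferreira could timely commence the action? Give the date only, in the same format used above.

2008-06-15

Taking the later of the act (2003-08-04) and discovery (2005-12-18), the claim accrued on 2005-12-18.
1 year from 2005-12-18 is 2006-12-18.
Because the defendant's absence from the jurisdiction ran from 2006-04-09 to 2007-02-09, the deadline is extended by 306 days to 2007-10-20.
The plaintiff's legal incapacity from 2007-08-21 to 2008-04-16 tolled the period for 239 days, extending the deadline to 2008-06-15.
Nothing else in the chronology tolls or restarts the period.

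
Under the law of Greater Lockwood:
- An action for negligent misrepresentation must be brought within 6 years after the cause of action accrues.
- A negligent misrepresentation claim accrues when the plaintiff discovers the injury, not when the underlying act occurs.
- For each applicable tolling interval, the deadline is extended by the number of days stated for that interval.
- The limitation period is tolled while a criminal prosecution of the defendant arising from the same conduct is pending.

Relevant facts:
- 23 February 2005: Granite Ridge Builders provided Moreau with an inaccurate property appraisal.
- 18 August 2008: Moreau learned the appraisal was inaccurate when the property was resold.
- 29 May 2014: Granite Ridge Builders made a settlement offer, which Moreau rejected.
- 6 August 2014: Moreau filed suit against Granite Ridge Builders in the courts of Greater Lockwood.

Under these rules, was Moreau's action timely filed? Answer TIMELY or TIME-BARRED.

The claim did not accrue until Moreau discovered the injury on 18 August 2008; the 23 February 2005 act date does not start the clock under the stated rule.
The untolled deadline — 6 years after 18 August 2008 — is 18 August 2014.
The other events in the timeline have no effect on the limitation period under the stated rules.
Filing on 6 August 2014 beat the 18 August 2014 deadline — the action is timely.

TIMELY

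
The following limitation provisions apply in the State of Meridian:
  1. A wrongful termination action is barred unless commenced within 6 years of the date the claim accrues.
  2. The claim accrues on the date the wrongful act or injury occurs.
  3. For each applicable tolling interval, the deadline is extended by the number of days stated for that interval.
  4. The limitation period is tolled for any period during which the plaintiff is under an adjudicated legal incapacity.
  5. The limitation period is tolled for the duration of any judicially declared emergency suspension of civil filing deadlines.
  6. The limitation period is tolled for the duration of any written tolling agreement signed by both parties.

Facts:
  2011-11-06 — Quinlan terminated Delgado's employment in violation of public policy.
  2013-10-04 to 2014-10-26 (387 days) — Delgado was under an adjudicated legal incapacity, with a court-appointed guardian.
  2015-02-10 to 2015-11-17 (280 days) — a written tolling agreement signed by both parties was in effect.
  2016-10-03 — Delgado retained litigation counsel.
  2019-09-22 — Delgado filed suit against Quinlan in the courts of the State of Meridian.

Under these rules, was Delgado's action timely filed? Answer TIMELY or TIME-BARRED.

The claim accrued on 2011-11-06, the date of the act.
6 years from 2011-11-06 is 2017-11-06.
Because the plaintiff's legal incapacity ran from 2013-10-04 to 2014-10-26, the deadline is extended by 387 days to 2018-11-28.
The period was tolled for 280 days by the written tolling agreement (2015-02-10 to 2015-11-17), pushing the deadline to 2019-09-04.
The other events in the timeline have no effect on the limitation period under the stated rules.
Filing on 2019-09-22 missed the 2019-09-04 deadline — the action is time-barred.

TIME-BARRED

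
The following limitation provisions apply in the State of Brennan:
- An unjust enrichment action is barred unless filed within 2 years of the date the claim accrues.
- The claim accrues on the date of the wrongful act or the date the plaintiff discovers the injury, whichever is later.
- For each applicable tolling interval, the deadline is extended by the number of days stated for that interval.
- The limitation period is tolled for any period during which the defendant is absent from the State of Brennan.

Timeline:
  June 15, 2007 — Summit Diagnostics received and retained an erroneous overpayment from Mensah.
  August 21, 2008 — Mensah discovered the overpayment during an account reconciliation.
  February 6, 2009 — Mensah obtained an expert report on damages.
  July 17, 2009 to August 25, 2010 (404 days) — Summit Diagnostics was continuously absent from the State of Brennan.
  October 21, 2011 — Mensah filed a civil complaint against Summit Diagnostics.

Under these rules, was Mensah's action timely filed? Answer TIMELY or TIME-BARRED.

Because discovery on August 21, 2008 post-dates the June 15, 2007 act, accrual under the later-of rule falls on August 21, 2008.
2 years from August 21, 2008 is August 21, 2010.
The defendant's absence from the jurisdiction from July 17, 2009 to August 25, 2010 tolled the period for 404 days, extending the deadline to September 29, 2011.
The other events in the timeline have no effect on the limitation period under the stated rules.
The October 21, 2011 filing falls after the September 29, 2011 deadline; the claim is time-barred.

TIME-BARRED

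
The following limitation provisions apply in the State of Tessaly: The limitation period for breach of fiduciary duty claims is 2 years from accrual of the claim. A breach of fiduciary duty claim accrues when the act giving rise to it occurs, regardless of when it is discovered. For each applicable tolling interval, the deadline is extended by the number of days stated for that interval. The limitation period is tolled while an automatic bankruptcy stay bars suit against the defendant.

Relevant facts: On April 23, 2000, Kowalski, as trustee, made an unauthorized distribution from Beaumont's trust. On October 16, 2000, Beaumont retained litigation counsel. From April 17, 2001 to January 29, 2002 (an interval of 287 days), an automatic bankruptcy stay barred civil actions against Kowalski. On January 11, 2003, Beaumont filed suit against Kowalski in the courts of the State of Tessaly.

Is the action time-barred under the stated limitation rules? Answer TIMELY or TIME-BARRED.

TIMELY

The claim accrued on April 23, 2000, when the wrongful act occurred.
Adding the 2 years base period to April 23, 2000 gives a deadline of April 23, 2002, before any tolling.
Because the automatic bankruptcy stay ran from April 17, 2001 to January 29, 2002, the deadline is extended by 287 days to February 4, 2003.
Nothing else in the chronology tolls or restarts the period.
Filing on January 11, 2003 beat the February 4, 2003 deadline — the action is timely.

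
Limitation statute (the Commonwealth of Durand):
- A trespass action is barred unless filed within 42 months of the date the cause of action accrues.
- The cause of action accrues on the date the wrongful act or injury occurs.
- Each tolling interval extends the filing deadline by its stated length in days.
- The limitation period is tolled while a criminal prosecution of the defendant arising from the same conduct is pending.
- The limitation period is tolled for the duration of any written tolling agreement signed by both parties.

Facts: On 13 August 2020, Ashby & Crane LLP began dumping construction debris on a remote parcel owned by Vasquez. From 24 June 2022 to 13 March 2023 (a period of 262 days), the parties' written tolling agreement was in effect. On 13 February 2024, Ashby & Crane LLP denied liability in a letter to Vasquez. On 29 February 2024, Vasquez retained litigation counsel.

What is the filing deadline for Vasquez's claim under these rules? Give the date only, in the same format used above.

The claim accrued on 13 August 2020, when the wrongful act occurred.
42 months from 13 August 2020 is 13 February 2024.
The period was tolled for 262 days by the written tolling agreement (24 June 2022 to 13 March 2023), pushing the deadline to 1 November 2024.
The other events in the timeline have no effect on the limitation period under the stated rules.

1 November 2024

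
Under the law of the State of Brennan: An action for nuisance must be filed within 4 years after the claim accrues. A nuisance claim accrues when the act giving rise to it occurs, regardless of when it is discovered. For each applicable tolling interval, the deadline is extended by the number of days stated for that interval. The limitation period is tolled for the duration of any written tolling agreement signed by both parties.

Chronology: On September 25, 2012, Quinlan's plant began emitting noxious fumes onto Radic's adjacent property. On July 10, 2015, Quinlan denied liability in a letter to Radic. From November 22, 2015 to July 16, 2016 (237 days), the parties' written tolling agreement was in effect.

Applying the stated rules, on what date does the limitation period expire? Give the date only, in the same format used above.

May 20, 2017

The claim accrued on September 25, 2012, when the wrongful act occurred.
The untolled deadline — 4 years after September 25, 2012 — is September 25, 2016.
The period was tolled for 237 days by the written tolling agreement (November 22, 2015 to July 16, 2016), pushing the deadline to May 20, 2017.
None of the other events listed affects the running of the period under the stated rules.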